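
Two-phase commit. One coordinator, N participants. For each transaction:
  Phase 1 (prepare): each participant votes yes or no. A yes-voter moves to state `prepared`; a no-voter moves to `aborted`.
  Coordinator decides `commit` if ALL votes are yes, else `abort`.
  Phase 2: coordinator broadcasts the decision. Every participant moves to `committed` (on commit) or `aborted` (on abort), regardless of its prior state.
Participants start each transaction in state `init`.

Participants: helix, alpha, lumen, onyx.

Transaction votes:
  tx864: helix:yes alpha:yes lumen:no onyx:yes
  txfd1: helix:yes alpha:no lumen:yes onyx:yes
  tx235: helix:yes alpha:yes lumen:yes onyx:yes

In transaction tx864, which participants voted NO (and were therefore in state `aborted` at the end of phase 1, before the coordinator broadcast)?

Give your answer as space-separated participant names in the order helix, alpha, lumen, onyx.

Txn tx864 phase 1: helix yes -> prepared; alpha yes -> prepared; lumen no -> aborted; onyx yes -> prepared

Answer: lumen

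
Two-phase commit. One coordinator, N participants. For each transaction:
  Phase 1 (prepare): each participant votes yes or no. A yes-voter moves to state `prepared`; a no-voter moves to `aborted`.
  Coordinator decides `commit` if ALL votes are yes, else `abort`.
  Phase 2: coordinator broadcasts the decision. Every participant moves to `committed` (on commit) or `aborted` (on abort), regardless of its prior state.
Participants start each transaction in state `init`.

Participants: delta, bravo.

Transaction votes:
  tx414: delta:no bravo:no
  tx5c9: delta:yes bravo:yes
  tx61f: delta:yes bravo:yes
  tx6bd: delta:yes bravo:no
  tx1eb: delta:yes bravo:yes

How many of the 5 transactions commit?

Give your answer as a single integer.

Answer: 3

Derivation:
tx414: no from delta, bravo -> abort (commits=0)
tx5c9: all yes -> commit (commits=1)
tx61f: all yes -> commit (commits=2)
tx6bd: no from bravo -> abort (commits=2)
tx1eb: all yes -> commit (commits=3)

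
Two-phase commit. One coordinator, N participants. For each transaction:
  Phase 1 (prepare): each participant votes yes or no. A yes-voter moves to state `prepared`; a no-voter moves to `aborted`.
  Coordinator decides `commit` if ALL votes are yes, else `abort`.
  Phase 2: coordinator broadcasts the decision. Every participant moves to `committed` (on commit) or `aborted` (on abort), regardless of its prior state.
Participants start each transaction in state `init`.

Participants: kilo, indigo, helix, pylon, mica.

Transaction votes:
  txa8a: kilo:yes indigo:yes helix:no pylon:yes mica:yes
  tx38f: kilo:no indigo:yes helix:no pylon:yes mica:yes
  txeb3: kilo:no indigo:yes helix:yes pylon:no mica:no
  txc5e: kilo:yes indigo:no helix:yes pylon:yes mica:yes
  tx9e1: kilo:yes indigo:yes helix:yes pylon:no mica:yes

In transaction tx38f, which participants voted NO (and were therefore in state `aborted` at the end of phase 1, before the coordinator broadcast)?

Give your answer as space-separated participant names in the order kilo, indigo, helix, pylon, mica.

Answer: kilo helix

Derivation:
Txn tx38f phase 1: kilo no -> aborted; indigo yes -> prepared; helix no -> aborted; pylon yes -> prepared; mica yes -> prepared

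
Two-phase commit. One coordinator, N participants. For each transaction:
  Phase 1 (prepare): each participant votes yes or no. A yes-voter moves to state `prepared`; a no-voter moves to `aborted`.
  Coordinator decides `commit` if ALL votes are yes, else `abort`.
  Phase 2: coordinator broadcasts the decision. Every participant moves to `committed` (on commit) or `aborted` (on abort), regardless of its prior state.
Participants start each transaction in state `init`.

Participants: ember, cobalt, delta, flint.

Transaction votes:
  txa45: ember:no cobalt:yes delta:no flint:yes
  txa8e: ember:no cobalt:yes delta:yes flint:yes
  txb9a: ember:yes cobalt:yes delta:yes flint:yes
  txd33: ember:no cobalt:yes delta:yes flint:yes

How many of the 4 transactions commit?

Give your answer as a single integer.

txa45: no from ember, delta -> abort (commits=0)
txa8e: no from ember -> abort (commits=0)
txb9a: all yes -> commit (commits=1)
txd33: no from ember -> abort (commits=1)

Answer: 1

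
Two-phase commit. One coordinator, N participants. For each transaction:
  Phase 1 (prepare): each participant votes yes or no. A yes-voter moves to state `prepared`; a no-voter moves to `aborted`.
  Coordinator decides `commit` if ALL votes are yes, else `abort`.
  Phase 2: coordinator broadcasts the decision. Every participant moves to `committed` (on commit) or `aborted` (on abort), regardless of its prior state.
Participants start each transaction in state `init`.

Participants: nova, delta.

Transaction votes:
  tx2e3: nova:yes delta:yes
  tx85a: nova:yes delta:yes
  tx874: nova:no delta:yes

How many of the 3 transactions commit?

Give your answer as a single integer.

Answer: 2

Derivation:
tx2e3: all yes -> commit (commits=1)
tx85a: all yes -> commit (commits=2)
tx874: no from nova -> abort (commits=2)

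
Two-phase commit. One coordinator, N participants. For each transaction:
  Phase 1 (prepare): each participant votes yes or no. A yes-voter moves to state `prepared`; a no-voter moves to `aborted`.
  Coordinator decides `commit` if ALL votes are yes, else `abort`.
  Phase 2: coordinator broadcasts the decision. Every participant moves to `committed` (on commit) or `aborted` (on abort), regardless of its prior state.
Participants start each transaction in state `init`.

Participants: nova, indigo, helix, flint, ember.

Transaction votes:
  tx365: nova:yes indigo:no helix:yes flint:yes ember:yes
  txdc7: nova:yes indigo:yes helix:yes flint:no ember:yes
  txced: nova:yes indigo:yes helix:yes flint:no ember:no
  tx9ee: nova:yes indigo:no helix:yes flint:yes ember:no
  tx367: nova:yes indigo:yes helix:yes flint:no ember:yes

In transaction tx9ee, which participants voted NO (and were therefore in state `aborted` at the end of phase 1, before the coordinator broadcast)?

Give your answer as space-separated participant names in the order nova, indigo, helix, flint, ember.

Answer: indigo ember

Derivation:
Txn tx9ee phase 1: nova yes -> prepared; indigo no -> aborted; helix yes -> prepared; flint yes -> prepared; ember no -> aborted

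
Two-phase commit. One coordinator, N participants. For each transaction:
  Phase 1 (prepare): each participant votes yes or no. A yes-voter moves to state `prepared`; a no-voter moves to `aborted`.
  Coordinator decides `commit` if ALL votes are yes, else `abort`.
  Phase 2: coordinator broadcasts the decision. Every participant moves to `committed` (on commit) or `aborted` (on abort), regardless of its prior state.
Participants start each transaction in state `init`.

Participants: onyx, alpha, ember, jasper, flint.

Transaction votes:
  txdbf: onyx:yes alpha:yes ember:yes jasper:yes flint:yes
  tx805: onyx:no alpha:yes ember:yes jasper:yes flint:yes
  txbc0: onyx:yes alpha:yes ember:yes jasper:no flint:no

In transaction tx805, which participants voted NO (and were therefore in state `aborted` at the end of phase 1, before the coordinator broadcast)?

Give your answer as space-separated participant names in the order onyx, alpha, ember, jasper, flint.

Txn tx805 phase 1: onyx no -> aborted; alpha yes -> prepared; ember yes -> prepared; jasper yes -> prepared; flint yes -> prepared

Answer: onyx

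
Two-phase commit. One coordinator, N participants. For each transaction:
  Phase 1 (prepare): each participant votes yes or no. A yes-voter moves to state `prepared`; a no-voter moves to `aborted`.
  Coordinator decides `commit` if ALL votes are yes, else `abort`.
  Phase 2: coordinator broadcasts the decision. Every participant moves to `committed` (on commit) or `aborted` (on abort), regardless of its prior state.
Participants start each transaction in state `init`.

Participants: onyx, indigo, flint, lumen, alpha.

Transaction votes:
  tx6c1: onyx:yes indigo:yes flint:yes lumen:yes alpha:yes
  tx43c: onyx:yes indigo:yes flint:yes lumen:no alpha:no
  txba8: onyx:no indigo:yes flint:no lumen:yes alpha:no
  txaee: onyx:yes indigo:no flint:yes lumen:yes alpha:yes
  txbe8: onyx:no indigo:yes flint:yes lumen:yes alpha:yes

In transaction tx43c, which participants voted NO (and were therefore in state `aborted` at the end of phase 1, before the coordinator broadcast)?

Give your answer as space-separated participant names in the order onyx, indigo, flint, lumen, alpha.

Txn tx43c phase 1: onyx yes -> prepared; indigo yes -> prepared; flint yes -> prepared; lumen no -> aborted; alpha no -> aborted

Answer: lumen alpha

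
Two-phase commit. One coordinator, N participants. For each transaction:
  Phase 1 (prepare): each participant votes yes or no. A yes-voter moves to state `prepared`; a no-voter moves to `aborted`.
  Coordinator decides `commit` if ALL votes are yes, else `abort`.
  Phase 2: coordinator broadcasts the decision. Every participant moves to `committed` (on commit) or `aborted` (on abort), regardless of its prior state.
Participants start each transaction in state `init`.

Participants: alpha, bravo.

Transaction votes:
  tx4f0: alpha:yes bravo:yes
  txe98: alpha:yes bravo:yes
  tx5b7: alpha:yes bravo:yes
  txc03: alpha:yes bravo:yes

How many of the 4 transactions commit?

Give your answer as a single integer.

Answer: 4

Derivation:
tx4f0: all yes -> commit (commits=1)
txe98: all yes -> commit (commits=2)
tx5b7: all yes -> commit (commits=3)
txc03: all yes -> commit (commits=4)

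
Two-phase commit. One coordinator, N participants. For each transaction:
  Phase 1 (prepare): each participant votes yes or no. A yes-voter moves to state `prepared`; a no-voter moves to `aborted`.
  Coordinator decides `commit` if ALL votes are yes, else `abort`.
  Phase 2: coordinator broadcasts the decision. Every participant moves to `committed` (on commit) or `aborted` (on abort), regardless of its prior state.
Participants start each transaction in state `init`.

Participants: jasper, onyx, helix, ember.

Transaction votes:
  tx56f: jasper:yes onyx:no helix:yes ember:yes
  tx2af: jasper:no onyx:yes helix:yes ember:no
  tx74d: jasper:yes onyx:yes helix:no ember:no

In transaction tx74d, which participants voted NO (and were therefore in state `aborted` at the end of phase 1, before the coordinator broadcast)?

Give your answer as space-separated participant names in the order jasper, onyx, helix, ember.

Answer: helix ember

Derivation:
Txn tx74d phase 1: jasper yes -> prepared; onyx yes -> prepared; helix no -> aborted; ember no -> aborted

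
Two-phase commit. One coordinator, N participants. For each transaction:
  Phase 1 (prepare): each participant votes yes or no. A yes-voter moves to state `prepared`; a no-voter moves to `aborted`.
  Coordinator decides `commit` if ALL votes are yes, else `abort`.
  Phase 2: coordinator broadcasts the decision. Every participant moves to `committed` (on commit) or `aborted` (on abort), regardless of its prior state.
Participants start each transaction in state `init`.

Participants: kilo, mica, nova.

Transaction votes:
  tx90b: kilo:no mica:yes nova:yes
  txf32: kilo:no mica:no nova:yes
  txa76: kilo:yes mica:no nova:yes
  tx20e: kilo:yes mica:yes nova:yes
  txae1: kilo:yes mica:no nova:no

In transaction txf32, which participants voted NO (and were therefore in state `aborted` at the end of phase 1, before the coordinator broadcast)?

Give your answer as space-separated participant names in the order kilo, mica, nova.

Txn txf32 phase 1: kilo no -> aborted; mica no -> aborted; nova yes -> prepared

Answer: kilo mica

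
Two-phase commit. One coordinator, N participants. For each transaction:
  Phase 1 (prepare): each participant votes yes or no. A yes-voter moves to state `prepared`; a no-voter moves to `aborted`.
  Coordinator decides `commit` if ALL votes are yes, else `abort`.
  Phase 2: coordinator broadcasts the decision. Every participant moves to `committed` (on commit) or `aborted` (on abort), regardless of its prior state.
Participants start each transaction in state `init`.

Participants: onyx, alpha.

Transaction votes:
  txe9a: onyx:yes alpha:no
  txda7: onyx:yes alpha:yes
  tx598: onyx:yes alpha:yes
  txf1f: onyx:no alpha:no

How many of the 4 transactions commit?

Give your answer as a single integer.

txe9a: no from alpha -> abort (commits=0)
txda7: all yes -> commit (commits=1)
tx598: all yes -> commit (commits=2)
txf1f: no from onyx, alpha -> abort (commits=2)

Answer: 2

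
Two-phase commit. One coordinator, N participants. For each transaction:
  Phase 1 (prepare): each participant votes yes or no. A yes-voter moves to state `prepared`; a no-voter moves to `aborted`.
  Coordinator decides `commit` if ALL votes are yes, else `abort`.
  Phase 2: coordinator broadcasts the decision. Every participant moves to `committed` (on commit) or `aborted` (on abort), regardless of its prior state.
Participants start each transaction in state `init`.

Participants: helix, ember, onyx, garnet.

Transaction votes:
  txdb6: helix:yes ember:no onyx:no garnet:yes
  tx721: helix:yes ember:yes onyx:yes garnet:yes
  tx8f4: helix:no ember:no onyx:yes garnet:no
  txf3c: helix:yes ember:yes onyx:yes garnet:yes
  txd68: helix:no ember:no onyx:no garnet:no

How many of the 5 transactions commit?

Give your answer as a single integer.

Answer: 2

Derivation:
txdb6: no from ember, onyx -> abort (commits=0)
tx721: all yes -> commit (commits=1)
tx8f4: no from helix, ember, garnet -> abort (commits=1)
txf3c: all yes -> commit (commits=2)
txd68: no from helix, ember, onyx, garnet -> abort (commits=2)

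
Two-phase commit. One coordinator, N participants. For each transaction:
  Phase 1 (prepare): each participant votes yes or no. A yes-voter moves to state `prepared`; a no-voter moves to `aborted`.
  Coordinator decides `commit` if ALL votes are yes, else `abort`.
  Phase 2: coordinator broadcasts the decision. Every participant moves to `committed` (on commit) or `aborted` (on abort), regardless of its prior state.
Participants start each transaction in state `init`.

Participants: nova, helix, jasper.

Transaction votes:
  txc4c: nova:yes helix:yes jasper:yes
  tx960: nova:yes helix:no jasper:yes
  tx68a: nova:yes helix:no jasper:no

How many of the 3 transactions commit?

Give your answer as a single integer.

txc4c: all yes -> commit (commits=1)
tx960: no from helix -> abort (commits=1)
tx68a: no from helix, jasper -> abort (commits=1)

Answer: 1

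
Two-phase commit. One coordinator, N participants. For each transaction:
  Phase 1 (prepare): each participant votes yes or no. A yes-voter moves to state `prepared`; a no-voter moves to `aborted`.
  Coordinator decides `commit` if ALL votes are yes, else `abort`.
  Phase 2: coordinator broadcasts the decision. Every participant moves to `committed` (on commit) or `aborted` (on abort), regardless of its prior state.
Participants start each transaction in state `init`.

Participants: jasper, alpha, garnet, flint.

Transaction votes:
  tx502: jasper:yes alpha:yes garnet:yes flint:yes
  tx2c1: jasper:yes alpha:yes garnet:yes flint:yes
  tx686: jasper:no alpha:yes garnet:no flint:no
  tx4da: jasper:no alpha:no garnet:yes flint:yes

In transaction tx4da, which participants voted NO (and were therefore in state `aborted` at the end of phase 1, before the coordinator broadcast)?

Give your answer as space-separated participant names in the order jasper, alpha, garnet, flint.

Answer: jasper alpha

Derivation:
Txn tx4da phase 1: jasper no -> aborted; alpha no -> aborted; garnet yes -> prepared; flint yes -> prepared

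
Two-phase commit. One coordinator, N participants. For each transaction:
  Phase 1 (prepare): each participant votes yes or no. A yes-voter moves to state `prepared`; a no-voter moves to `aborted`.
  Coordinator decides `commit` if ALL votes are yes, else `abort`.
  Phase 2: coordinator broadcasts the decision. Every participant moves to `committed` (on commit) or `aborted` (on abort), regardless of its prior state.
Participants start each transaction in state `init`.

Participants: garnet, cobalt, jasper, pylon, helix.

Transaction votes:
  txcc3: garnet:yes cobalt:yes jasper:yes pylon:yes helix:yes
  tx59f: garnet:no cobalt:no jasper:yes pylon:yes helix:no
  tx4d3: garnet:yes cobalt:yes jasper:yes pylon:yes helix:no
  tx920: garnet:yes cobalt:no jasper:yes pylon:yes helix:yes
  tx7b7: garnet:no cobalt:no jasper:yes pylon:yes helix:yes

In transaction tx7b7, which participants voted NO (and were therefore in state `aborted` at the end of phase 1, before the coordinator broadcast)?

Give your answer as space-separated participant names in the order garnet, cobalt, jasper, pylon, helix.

Answer: garnet cobalt

Derivation:
Txn tx7b7 phase 1: garnet no -> aborted; cobalt no -> aborted; jasper yes -> prepared; pylon yes -> prepared; helix yes -> prepared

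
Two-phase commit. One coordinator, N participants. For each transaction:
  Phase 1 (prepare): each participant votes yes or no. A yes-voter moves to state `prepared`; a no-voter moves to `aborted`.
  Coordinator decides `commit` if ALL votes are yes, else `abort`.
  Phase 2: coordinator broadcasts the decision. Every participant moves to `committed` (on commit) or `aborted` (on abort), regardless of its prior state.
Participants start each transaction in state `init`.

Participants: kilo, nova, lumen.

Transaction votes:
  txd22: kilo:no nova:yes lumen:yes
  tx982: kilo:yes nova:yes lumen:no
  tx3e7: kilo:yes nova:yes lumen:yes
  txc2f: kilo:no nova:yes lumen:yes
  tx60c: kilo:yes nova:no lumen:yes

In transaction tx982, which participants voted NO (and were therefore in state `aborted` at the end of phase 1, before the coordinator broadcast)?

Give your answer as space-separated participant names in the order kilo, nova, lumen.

Txn tx982 phase 1: kilo yes -> prepared; nova yes -> prepared; lumen no -> aborted

Answer: lumen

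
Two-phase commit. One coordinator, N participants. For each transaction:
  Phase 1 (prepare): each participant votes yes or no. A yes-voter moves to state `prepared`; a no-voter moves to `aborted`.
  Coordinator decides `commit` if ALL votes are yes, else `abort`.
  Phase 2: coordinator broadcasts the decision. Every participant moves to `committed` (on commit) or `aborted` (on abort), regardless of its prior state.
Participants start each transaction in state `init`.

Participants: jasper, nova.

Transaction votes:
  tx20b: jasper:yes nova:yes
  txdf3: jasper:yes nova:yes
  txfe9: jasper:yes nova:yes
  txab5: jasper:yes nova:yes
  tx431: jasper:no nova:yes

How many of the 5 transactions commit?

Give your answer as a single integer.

Answer: 4

Derivation:
tx20b: all yes -> commit (commits=1)
txdf3: all yes -> commit (commits=2)
txfe9: all yes -> commit (commits=3)
txab5: all yes -> commit (commits=4)
tx431: no from jasper -> abort (commits=4)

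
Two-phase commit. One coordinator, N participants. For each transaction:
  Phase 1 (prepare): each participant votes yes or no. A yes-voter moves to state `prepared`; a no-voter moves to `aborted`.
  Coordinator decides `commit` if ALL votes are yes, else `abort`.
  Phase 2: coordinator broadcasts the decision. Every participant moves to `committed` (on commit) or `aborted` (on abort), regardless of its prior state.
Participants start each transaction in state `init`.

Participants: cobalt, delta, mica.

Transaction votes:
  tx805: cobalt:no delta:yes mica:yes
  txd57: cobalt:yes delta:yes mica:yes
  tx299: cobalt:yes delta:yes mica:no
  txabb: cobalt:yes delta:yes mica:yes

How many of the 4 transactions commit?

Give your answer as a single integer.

tx805: no from cobalt -> abort (commits=0)
txd57: all yes -> commit (commits=1)
tx299: no from mica -> abort (commits=1)
txabb: all yes -> commit (commits=2)

Answer: 2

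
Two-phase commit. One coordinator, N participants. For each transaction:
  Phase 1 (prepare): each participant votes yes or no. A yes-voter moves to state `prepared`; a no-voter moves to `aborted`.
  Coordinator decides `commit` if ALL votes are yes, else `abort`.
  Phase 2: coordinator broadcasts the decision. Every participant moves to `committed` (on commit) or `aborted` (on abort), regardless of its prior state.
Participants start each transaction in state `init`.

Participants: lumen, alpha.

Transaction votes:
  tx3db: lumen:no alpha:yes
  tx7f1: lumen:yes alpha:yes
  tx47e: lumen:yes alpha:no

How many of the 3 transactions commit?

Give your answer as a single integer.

Answer: 1

Derivation:
tx3db: no from lumen -> abort (commits=0)
tx7f1: all yes -> commit (commits=1)
tx47e: no from alpha -> abort (commits=1)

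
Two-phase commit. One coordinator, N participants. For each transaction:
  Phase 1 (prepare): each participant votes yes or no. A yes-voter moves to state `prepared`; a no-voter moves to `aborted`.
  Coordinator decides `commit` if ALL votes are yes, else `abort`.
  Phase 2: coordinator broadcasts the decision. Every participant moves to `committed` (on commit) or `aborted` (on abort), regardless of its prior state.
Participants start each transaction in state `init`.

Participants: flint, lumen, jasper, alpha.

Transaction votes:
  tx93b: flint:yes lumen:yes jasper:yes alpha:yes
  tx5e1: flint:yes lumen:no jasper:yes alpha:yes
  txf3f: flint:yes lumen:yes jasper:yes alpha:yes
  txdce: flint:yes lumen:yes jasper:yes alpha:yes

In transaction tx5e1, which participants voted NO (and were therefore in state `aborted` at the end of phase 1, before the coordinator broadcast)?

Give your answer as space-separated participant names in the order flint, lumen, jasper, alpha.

Answer: lumen

Derivation:
Txn tx5e1 phase 1: flint yes -> prepared; lumen no -> aborted; jasper yes -> prepared; alpha yes -> prepared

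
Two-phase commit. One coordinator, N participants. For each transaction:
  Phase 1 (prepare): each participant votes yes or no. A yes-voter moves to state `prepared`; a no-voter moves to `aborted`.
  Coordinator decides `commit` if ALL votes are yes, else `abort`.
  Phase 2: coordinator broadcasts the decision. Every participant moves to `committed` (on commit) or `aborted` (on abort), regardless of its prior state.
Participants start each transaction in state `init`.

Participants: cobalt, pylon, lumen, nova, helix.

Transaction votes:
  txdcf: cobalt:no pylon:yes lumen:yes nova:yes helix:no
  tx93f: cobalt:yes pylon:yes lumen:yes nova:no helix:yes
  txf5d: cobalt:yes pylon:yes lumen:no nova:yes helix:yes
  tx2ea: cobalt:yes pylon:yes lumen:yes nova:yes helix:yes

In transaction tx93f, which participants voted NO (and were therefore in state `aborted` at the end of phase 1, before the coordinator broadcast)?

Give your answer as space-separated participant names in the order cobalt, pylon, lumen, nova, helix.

Answer: nova

Derivation:
Txn tx93f phase 1: cobalt yes -> prepared; pylon yes -> prepared; lumen yes -> prepared; nova no -> aborted; helix yes -> prepared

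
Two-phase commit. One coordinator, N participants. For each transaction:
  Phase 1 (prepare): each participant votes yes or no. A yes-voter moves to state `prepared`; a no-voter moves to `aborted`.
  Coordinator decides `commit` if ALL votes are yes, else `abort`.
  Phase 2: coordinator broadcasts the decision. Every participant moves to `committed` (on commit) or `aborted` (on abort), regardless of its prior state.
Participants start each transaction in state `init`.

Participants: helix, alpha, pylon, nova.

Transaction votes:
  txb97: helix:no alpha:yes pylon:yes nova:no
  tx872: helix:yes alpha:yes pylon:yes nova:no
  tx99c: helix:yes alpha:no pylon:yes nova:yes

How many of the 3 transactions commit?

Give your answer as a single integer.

Answer: 0

Derivation:
txb97: no from helix, nova -> abort (commits=0)
tx872: no from nova -> abort (commits=0)
tx99c: no from alpha -> abort (commits=0)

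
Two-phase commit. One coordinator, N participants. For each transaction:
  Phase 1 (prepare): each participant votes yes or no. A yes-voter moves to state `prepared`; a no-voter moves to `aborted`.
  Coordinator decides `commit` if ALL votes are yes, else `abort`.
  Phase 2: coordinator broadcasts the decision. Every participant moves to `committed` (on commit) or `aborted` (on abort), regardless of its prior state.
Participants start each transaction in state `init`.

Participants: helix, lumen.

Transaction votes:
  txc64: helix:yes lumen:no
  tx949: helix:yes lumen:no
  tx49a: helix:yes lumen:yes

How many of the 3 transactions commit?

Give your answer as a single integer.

txc64: no from lumen -> abort (commits=0)
tx949: no from lumen -> abort (commits=0)
tx49a: all yes -> commit (commits=1)

Answer: 1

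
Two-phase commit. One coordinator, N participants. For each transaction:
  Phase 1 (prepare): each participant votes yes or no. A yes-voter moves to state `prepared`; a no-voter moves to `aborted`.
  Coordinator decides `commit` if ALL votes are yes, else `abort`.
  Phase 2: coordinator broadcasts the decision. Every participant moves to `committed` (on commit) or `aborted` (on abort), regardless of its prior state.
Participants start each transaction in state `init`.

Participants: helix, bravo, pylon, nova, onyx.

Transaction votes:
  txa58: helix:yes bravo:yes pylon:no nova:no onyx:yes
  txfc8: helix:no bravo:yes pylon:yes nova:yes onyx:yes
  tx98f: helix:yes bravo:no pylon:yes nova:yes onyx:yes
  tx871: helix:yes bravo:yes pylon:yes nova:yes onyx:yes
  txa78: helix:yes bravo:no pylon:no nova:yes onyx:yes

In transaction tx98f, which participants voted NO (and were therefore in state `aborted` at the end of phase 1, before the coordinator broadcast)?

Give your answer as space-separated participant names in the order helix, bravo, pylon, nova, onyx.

Txn tx98f phase 1: helix yes -> prepared; bravo no -> aborted; pylon yes -> prepared; nova yes -> prepared; onyx yes -> prepared

Answer: bravo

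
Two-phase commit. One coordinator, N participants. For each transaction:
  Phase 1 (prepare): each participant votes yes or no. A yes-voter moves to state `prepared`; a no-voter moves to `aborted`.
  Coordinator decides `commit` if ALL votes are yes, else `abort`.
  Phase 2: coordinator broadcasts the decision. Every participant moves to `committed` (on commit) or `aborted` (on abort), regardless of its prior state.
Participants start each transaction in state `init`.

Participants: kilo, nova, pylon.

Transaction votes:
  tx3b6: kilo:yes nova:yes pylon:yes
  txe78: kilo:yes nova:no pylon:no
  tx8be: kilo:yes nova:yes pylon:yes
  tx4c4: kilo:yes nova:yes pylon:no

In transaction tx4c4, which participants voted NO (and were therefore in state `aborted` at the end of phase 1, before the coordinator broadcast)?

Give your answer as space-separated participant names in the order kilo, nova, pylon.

Txn tx4c4 phase 1: kilo yes -> prepared; nova yes -> prepared; pylon no -> aborted

Answer: pylon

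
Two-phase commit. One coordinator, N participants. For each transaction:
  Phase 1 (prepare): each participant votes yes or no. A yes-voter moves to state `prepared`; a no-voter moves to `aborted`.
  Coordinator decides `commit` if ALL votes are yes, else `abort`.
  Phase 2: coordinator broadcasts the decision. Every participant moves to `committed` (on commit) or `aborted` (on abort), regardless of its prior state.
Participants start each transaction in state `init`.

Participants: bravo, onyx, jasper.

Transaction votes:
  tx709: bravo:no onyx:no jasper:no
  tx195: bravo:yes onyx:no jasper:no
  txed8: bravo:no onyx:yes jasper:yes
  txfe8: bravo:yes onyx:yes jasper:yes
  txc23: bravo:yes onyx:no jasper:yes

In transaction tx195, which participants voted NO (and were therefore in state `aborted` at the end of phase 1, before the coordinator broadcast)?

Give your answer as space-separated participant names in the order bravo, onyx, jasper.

Answer: onyx jasper

Derivation:
Txn tx195 phase 1: bravo yes -> prepared; onyx no -> aborted; jasper no -> aborted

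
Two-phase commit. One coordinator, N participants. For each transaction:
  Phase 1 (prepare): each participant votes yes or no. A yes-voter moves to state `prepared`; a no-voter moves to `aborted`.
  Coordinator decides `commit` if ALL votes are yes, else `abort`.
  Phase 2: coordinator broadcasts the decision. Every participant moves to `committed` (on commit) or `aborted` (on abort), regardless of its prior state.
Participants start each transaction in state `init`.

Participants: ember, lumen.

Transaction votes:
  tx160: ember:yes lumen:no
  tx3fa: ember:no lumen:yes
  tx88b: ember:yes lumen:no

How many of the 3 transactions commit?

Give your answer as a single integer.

Answer: 0

Derivation:
tx160: no from lumen -> abort (commits=0)
tx3fa: no from ember -> abort (commits=0)
tx88b: no from lumen -> abort (commits=0)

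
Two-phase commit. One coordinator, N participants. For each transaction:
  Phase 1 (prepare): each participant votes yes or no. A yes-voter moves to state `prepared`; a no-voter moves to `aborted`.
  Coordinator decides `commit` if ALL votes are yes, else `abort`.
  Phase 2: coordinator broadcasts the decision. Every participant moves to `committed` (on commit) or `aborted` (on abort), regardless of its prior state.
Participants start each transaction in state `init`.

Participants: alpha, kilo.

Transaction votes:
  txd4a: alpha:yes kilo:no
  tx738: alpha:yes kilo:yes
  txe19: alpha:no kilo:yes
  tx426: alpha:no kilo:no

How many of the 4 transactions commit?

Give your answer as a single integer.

Answer: 1

Derivation:
txd4a: no from kilo -> abort (commits=0)
tx738: all yes -> commit (commits=1)
txe19: no from alpha -> abort (commits=1)
tx426: no from alpha, kilo -> abort (commits=1)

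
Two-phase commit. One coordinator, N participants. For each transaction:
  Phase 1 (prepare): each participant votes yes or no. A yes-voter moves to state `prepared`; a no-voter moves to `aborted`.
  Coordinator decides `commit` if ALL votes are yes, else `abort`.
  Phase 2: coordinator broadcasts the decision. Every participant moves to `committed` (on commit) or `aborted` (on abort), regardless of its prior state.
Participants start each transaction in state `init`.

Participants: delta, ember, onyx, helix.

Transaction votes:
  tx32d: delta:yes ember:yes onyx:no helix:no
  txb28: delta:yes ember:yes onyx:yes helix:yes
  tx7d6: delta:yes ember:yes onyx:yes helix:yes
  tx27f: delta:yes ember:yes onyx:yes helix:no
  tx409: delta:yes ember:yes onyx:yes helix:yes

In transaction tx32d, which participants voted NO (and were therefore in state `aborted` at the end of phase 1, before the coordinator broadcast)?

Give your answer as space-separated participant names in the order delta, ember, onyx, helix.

Answer: onyx helix

Derivation:
Txn tx32d phase 1: delta yes -> prepared; ember yes -> prepared; onyx no -> aborted; helix no -> aborted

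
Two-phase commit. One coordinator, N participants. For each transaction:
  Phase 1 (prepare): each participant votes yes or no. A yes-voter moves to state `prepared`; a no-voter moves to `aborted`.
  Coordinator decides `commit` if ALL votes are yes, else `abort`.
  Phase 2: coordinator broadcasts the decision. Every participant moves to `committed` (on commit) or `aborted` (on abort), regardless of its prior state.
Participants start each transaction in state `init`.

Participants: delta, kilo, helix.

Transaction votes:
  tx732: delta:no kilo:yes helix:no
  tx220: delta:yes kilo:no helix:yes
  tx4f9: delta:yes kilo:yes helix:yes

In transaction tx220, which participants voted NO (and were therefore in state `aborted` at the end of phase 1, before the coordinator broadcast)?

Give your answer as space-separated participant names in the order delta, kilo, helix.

Answer: kilo

Derivation:
Txn tx220 phase 1: delta yes -> prepared; kilo no -> aborted; helix yes -> prepared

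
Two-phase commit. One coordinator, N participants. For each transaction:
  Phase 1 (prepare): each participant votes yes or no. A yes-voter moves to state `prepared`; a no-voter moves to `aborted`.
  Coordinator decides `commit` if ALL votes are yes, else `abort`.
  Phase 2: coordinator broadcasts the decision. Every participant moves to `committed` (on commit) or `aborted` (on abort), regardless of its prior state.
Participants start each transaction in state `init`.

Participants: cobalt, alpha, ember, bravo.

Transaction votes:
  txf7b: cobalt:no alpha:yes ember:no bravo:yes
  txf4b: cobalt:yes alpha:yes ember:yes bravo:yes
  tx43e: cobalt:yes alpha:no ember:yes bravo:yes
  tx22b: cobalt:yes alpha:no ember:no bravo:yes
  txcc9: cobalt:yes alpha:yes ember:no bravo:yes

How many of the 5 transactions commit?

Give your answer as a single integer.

txf7b: no from cobalt, ember -> abort (commits=0)
txf4b: all yes -> commit (commits=1)
tx43e: no from alpha -> abort (commits=1)
tx22b: no from alpha, ember -> abort (commits=1)
txcc9: no from ember -> abort (commits=1)

Answer: 1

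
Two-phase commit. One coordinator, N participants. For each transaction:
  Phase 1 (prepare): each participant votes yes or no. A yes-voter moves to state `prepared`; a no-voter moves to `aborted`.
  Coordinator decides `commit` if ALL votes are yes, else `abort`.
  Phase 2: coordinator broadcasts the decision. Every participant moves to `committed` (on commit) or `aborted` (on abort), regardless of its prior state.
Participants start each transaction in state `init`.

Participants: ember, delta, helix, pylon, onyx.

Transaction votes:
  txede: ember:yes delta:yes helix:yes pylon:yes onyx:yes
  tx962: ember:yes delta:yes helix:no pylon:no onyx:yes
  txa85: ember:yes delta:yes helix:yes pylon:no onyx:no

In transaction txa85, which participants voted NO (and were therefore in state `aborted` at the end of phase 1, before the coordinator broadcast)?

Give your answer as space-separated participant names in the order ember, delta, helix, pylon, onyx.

Answer: pylon onyx

Derivation:
Txn txa85 phase 1: ember yes -> prepared; delta yes -> prepared; helix yes -> prepared; pylon no -> aborted; onyx no -> aborted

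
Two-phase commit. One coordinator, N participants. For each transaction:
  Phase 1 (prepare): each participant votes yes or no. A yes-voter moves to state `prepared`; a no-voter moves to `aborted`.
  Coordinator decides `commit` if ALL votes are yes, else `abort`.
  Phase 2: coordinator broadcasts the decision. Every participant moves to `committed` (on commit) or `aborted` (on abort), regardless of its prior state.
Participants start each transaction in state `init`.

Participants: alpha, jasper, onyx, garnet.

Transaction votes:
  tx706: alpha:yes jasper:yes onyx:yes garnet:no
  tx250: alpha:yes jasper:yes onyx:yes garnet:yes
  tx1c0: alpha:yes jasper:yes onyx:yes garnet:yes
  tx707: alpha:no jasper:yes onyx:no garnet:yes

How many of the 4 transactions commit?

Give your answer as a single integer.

tx706: no from garnet -> abort (commits=0)
tx250: all yes -> commit (commits=1)
tx1c0: all yes -> commit (commits=2)
tx707: no from alpha, onyx -> abort (commits=2)

Answer: 2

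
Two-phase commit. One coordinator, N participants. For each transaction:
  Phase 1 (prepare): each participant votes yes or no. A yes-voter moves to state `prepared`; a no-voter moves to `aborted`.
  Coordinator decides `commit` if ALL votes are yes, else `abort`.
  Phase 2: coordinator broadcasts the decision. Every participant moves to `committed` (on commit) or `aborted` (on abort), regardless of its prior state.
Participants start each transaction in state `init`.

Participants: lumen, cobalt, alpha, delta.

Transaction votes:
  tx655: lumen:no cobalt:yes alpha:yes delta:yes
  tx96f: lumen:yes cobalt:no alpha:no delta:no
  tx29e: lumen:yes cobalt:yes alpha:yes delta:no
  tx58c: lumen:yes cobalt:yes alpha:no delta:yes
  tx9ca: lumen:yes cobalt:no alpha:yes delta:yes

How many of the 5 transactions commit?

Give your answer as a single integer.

tx655: no from lumen -> abort (commits=0)
tx96f: no from cobalt, alpha, delta -> abort (commits=0)
tx29e: no from delta -> abort (commits=0)
tx58c: no from alpha -> abort (commits=0)
tx9ca: no from cobalt -> abort (commits=0)

Answer: 0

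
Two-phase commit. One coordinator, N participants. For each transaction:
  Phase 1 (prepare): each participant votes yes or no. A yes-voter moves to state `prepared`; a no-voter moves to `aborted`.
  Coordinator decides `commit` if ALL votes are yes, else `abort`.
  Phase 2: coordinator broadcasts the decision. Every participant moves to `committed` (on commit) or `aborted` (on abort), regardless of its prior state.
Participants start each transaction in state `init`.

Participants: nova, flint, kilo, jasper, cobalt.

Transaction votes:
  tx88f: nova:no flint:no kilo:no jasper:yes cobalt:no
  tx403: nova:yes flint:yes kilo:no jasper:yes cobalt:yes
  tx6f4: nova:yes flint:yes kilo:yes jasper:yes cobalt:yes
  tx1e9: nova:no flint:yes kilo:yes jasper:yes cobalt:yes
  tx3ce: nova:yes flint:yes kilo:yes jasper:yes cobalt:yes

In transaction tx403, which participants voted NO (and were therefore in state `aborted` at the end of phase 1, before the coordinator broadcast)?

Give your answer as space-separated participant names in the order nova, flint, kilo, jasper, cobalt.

Txn tx403 phase 1: nova yes -> prepared; flint yes -> prepared; kilo no -> aborted; jasper yes -> prepared; cobalt yes -> prepared

Answer: kilo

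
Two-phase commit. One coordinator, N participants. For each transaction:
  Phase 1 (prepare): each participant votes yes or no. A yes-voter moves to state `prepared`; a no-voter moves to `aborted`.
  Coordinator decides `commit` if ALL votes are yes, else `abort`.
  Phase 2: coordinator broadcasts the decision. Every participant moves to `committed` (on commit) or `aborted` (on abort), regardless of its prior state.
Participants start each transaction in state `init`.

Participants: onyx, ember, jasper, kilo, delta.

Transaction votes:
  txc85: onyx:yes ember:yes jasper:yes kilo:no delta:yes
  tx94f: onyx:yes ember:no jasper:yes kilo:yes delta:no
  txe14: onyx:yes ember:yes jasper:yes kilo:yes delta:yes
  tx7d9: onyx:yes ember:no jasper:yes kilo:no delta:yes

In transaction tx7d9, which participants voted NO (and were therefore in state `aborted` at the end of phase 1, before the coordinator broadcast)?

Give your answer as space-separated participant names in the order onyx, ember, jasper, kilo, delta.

Txn tx7d9 phase 1: onyx yes -> prepared; ember no -> aborted; jasper yes -> prepared; kilo no -> aborted; delta yes -> prepared

Answer: ember kilo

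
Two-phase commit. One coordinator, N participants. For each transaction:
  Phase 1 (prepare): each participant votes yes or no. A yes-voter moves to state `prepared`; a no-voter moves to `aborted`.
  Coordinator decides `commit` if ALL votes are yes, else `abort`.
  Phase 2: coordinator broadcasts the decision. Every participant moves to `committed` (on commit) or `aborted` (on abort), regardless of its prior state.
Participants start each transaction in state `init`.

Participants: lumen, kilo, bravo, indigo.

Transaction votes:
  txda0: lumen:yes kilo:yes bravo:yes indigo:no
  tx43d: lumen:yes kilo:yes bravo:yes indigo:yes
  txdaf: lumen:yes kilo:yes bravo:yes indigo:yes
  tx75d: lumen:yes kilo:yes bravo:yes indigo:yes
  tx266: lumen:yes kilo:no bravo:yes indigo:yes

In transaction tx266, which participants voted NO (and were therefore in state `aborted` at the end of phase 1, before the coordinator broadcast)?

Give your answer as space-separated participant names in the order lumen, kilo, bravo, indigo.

Answer: kilo

Derivation:
Txn tx266 phase 1: lumen yes -> prepared; kilo no -> aborted; bravo yes -> prepared; indigo yes -> prepared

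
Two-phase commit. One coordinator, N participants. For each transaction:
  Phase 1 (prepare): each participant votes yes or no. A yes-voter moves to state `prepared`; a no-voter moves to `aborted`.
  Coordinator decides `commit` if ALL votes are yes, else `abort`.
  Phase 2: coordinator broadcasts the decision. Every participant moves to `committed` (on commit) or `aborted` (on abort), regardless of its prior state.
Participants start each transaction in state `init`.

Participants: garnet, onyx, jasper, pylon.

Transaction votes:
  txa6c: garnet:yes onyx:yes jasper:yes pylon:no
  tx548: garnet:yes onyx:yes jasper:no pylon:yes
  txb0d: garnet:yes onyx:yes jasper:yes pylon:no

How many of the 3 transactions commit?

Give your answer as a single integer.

txa6c: no from pylon -> abort (commits=0)
tx548: no from jasper -> abort (commits=0)
txb0d: no from pylon -> abort (commits=0)

Answer: 0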